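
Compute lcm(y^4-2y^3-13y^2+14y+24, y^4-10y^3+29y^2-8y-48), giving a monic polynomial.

y^6-9y^5+13y^4+81y^3-230y^2+288

Apply the Euclidean algorithm:
  y^4-2y^3-13y^2+14y+24 = (y^4-10y^3+29y^2-8y-48) + (8y^3-42y^2+22y+72)
  y^4-10y^3+29y^2-8y-48 = ((1/8)y-19/32)(8y^3-42y^2+22y+72) + ((21/16)y^2-(63/16)y-21/4)
  8y^3-42y^2+22y+72 = ((128/21)y-96/7)((21/16)y^2-(63/16)y-21/4) + (0)
Last nonzero remainder: (21/16)y^2-(63/16)y-21/4. Dividing through by 21/16 gives the monic gcd y^2-3y-4.
Then lcm(f, g) = f·g / gcd(f, g); expanding and making the result monic gives the answer.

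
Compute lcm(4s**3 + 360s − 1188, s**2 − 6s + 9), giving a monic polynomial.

Euclidean algorithm in ℚ[s]:
  4s**3 + 360s − 1188 = (4s + 24)(s**2 − 6s + 9) + (468s − 1404)
  s**2 − 6s + 9 = ((1/468)s − 1/156)(468s − 1404) + (0)
Last nonzero remainder: 468s − 1404. Dividing through by 468 gives the monic gcd s − 3.
Then lcm(f, g) = f·g / gcd(f, g); expanding and making the result monic gives the answer.

s**4 − 3s**3 + 90s**2 − 567s + 891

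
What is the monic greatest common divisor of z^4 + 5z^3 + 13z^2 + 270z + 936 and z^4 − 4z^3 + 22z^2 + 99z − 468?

z^3 − z^2 + 19z + 156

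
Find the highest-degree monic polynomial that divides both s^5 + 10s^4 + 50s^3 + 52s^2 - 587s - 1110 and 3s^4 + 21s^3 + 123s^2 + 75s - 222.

By polynomial division,
  s^5 + 10s^4 + 50s^3 + 52s^2 - 587s - 1110 = ((1/3)s + 1)(3s^4 + 21s^3 + 123s^2 + 75s - 222) + (-12s^3 - 96s^2 - 588s - 888)
  3s^4 + 21s^3 + 123s^2 + 75s - 222 = (-(1/4)s + 1/4)(-12s^3 - 96s^2 - 588s - 888) + (0)
Last nonzero remainder: -12s^3 - 96s^2 - 588s - 888. Dividing through by -12 gives the monic gcd s^3 + 8s^2 + 49s + 74.

s^3 + 8s^2 + 49s + 74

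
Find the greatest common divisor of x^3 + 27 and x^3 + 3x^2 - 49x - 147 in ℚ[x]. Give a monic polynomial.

Euclidean algorithm in ℚ[x]:
  x^3 + 27 = (x^3 + 3x^2 - 49x - 147) + (-3x^2 + 49x + 174)
  x^3 + 3x^2 - 49x - 147 = (-(1/3)x - 58/9)(-3x^2 + 49x + 174) + ((2923/9)x + 2923/3)
  -3x^2 + 49x + 174 = (-(27/2923)x + 522/2923)((2923/9)x + 2923/3) + (0)
Last nonzero remainder: (2923/9)x + 2923/3. Dividing through by 2923/9 gives the monic gcd x + 3.

x + 3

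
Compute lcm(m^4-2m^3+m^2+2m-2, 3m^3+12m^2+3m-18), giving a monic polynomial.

m^6+3m^5-3m^4-5m^3+14m^2+2m-12

By polynomial division,
  m^4-2m^3+m^2+2m-2 = ((1/3)m-2)(3m^3+12m^2+3m-18) + (24m^2+14m-38)
  3m^3+12m^2+3m-18 = ((1/8)m+41/96)(24m^2+14m-38) + ((85/48)m-85/48)
  24m^2+14m-38 = ((1152/85)m+1824/85)((85/48)m-85/48) + (0)
Last nonzero remainder: (85/48)m-85/48. Dividing through by 85/48 gives the monic gcd m-1.
Then lcm(f, g) = f·g / gcd(f, g); expanding and making the result monic gives the answer.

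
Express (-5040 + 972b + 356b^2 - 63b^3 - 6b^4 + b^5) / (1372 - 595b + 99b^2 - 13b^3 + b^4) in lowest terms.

(-180 - 36b + 5b^2 + b^3)/(49 - 2b + b^2)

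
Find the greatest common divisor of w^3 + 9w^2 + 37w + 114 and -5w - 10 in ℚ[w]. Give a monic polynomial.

1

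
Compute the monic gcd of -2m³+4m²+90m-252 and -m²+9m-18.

m²-9m+18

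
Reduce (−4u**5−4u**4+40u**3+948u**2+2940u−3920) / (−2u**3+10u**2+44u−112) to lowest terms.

(2u**3+8u**2+60u−70)/(u−2)

Euclidean algorithm in ℚ[u]:
  −4u**5−4u**4+40u**3+948u**2+2940u−3920 = (2u**2+12u+84)(−2u**3+10u**2+44u−112) + (−196u**2+588u+5488)
  −2u**3+10u**2+44u−112 = ((1/98)u−1/49)(−196u**2+588u+5488) + (0)
Last nonzero remainder: −196u**2+588u+5488. Dividing through by −196 gives the monic gcd u**2−3u−28.
Cancel u**2−3u−28 from numerator and denominator to get the reduced form.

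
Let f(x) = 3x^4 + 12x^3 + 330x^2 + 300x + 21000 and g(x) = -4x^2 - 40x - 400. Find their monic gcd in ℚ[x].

Euclidean algorithm in ℚ[x]:
  3x^4 + 12x^3 + 330x^2 + 300x + 21000 = (-(3/4)x^2 + (9/2)x - 105/2)(-4x^2 - 40x - 400) + (0)
Last nonzero remainder: -4x^2 - 40x - 400. Dividing through by -4 gives the monic gcd x^2 + 10x + 100.

x^2 + 10x + 100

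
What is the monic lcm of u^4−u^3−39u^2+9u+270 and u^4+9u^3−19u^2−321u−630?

u^5+6u^4−46u^3−264u^2+333u+1890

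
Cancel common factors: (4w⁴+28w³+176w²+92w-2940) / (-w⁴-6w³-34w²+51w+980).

Apply the Euclidean algorithm:
  4w⁴+28w³+176w²+92w-2940 = (-4)(-w⁴-6w³-34w²+51w+980) + (4w³+40w²+296w+980)
  -w⁴-6w³-34w²+51w+980 = (-(1/4)w+1)(4w³+40w²+296w+980) + (0)
Last nonzero remainder: 4w³+40w²+296w+980. Dividing through by 4 gives the monic gcd w³+10w²+74w+245.
Cancel w³+10w²+74w+245 from numerator and denominator to get the reduced form.

(-4w+12)/(w-4)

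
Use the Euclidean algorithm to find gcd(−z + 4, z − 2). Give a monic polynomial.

1

By polynomial division,
  −z + 4 = (−1)(z − 2) + (2)
  z − 2 = ((1/2)z − 1)(2) + (0)
The last nonzero remainder is the constant 2, so the polynomials are coprime and gcd = 1.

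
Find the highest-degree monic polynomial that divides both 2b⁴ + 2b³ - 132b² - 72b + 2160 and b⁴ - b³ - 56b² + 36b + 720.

b³ - 5b² - 36b + 180

By polynomial division,
  2b⁴ + 2b³ - 132b² - 72b + 2160 = (2)(b⁴ - b³ - 56b² + 36b + 720) + (4b³ - 20b² - 144b + 720)
  b⁴ - b³ - 56b² + 36b + 720 = ((1/4)b + 1)(4b³ - 20b² - 144b + 720) + (0)
Last nonzero remainder: 4b³ - 20b² - 144b + 720. Dividing through by 4 gives the monic gcd b³ - 5b² - 36b + 180.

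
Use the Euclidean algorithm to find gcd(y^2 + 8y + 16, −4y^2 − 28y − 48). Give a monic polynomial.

Apply the Euclidean algorithm:
  y^2 + 8y + 16 = (−1/4)(−4y^2 − 28y − 48) + (y + 4)
  −4y^2 − 28y − 48 = (−4y − 12)(y + 4) + (0)
The last nonzero remainder y + 4 is already monic.

y + 4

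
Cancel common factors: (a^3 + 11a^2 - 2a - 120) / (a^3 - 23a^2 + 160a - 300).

By polynomial division,
  a^3 + 11a^2 - 2a - 120 = (a^3 - 23a^2 + 160a - 300) + (34a^2 - 162a + 180)
  a^3 - 23a^2 + 160a - 300 = ((1/34)a - 155/289)(34a^2 - 162a + 180) + ((19600/289)a - 58800/289)
  34a^2 - 162a + 180 = ((4913/9800)a - 867/980)((19600/289)a - 58800/289) + (0)
Last nonzero remainder: (19600/289)a - 58800/289. Dividing through by 19600/289 gives the monic gcd a - 3.
Cancel a - 3 from numerator and denominator to get the reduced form.

(a^2 + 14a + 40)/(a^2 - 20a + 100)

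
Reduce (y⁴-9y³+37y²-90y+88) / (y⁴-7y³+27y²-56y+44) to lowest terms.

(y-4)/(y-2)

Euclidean algorithm in ℚ[y]:
  y⁴-9y³+37y²-90y+88 = (y⁴-7y³+27y²-56y+44) + (-2y³+10y²-34y+44)
  y⁴-7y³+27y²-56y+44 = (-(1/2)y+1)(-2y³+10y²-34y+44) + (0)
Last nonzero remainder: -2y³+10y²-34y+44. Dividing through by -2 gives the monic gcd y³-5y²+17y-22.
Cancel y³-5y²+17y-22 from numerator and denominator to get the reduced form.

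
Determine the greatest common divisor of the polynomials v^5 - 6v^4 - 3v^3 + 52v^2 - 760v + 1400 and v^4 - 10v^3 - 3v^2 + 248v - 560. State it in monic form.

Repeated division with remainder:
  v^5 - 6v^4 - 3v^3 + 52v^2 - 760v + 1400 = (v + 4)(v^4 - 10v^3 - 3v^2 + 248v - 560) + (40v^3 - 184v^2 - 1192v + 3640)
  v^4 - 10v^3 - 3v^2 + 248v - 560 = ((1/40)v - 27/200)(40v^3 - 184v^2 - 1192v + 3640) + ((49/25)v^2 - (98/25)v - 343/5)
  40v^3 - 184v^2 - 1192v + 3640 = ((1000/49)v - 2600/49)((49/25)v^2 - (98/25)v - 343/5) + (0)
Last nonzero remainder: (49/25)v^2 - (98/25)v - 343/5. Dividing through by 49/25 gives the monic gcd v^2 - 2v - 35.

v^2 - 2v - 35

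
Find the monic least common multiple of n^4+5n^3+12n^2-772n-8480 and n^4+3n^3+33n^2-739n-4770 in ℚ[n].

n^6+n^5-53n^4-1045n^3-5932n^2+68660n+381600

Euclidean algorithm in ℚ[n]:
  n^4+5n^3+12n^2-772n-8480 = (n^4+3n^3+33n^2-739n-4770) + (2n^3-21n^2-33n-3710)
  n^4+3n^3+33n^2-739n-4770 = ((1/2)n+27/4)(2n^3-21n^2-33n-3710) + ((765/4)n^2+(5355/4)n+40545/2)
  2n^3-21n^2-33n-3710 = ((8/765)n-28/153)((765/4)n^2+(5355/4)n+40545/2) + (0)
Last nonzero remainder: (765/4)n^2+(5355/4)n+40545/2. Dividing through by 765/4 gives the monic gcd n^2+7n+106.
Then lcm(f, g) = f·g / gcd(f, g); expanding and making the result monic gives the answer.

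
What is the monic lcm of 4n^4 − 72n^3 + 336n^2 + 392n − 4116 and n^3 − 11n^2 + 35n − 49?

n^6 − 22n^5 + 163n^4 − 364n^3 − 833n^2 + 4802n − 7203

Repeated division with remainder:
  4n^4 − 72n^3 + 336n^2 + 392n − 4116 = (4n − 28)(n^3 − 11n^2 + 35n − 49) + (−112n^2 + 1568n − 5488)
  n^3 − 11n^2 + 35n − 49 = (−(1/112)n − 3/112)(−112n^2 + 1568n − 5488) + (28n − 196)
  −112n^2 + 1568n − 5488 = (−4n + 28)(28n − 196) + (0)
Last nonzero remainder: 28n − 196. Dividing through by 28 gives the monic gcd n − 7.
Then lcm(f, g) = f·g / gcd(f, g); expanding and making the result monic gives the answer.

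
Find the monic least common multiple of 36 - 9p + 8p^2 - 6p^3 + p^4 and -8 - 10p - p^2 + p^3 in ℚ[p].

72 + 90p + 25p^2 + 3p^3 - 8p^4 - 3p^5 + p^6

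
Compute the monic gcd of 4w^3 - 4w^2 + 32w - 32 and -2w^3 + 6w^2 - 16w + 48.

w^2 + 8

By polynomial division,
  4w^3 - 4w^2 + 32w - 32 = (-2)(-2w^3 + 6w^2 - 16w + 48) + (8w^2 + 64)
  -2w^3 + 6w^2 - 16w + 48 = (-(1/4)w + 3/4)(8w^2 + 64) + (0)
Last nonzero remainder: 8w^2 + 64. Dividing through by 8 gives the monic gcd w^2 + 8.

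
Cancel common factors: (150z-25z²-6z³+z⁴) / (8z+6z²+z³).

(150-25z-6z²+z³)/(8+6z+z²)

Repeated division with remainder:
  z⁴-6z³-25z²+150z = (z-12)(z³+6z²+8z) + (39z²+246z)
  z³+6z²+8z = ((1/39)z-4/507)(39z²+246z) + ((1680/169)z)
  39z²+246z = ((2197/560)z+6929/280)((1680/169)z) + (0)
Last nonzero remainder: (1680/169)z. Dividing through by 1680/169 gives the monic gcd z.
Cancel z from numerator and denominator to get the reduced form.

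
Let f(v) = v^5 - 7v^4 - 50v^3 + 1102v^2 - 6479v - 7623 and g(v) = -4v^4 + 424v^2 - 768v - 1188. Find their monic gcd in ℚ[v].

v^3 + 3v^2 - 97v - 99

Apply the Euclidean algorithm:
  v^5 - 7v^4 - 50v^3 + 1102v^2 - 6479v - 7623 = (-(1/4)v + 7/4)(-4v^4 + 424v^2 - 768v - 1188) + (56v^3 + 168v^2 - 5432v - 5544)
  -4v^4 + 424v^2 - 768v - 1188 = (-(1/14)v + 3/14)(56v^3 + 168v^2 - 5432v - 5544) + (0)
Last nonzero remainder: 56v^3 + 168v^2 - 5432v - 5544. Dividing through by 56 gives the monic gcd v^3 + 3v^2 - 97v - 99.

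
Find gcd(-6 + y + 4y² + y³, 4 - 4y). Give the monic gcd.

Euclidean algorithm in ℚ[y]:
  y³ + 4y² + y - 6 = (-(1/4)y² - (5/4)y - 3/2)(-4y + 4) + (0)
Last nonzero remainder: -4y + 4. Dividing through by -4 gives the monic gcd y - 1.

-1 + y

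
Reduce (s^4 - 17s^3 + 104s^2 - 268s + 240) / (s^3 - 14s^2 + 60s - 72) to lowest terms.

Apply the Euclidean algorithm:
  s^4 - 17s^3 + 104s^2 - 268s + 240 = (s - 3)(s^3 - 14s^2 + 60s - 72) + (2s^2 - 16s + 24)
  s^3 - 14s^2 + 60s - 72 = ((1/2)s - 3)(2s^2 - 16s + 24) + (0)
Last nonzero remainder: 2s^2 - 16s + 24. Dividing through by 2 gives the monic gcd s^2 - 8s + 12.
Cancel s^2 - 8s + 12 from numerator and denominator to get the reduced form.

(s^2 - 9s + 20)/(s - 6)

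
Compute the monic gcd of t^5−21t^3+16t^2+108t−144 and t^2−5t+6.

t^2−5t+6

Apply the Euclidean algorithm:
  t^5−21t^3+16t^2+108t−144 = (t^3+5t^2−2t−24)(t^2−5t+6) + (0)
The last nonzero remainder t^2−5t+6 is already monic.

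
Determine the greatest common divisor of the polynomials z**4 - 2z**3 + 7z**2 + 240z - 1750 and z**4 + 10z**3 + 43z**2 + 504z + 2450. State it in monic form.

Apply the Euclidean algorithm:
  z**4 - 2z**3 + 7z**2 + 240z - 1750 = (z**4 + 10z**3 + 43z**2 + 504z + 2450) + (-12z**3 - 36z**2 - 264z - 4200)
  z**4 + 10z**3 + 43z**2 + 504z + 2450 = (-(1/12)z - 7/12)(-12z**3 - 36z**2 - 264z - 4200) + (0)
Last nonzero remainder: -12z**3 - 36z**2 - 264z - 4200. Dividing through by -12 gives the monic gcd z**3 + 3z**2 + 22z + 350.

z**3 + 3z**2 + 22z + 350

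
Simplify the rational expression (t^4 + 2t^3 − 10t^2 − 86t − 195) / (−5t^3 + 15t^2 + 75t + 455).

(−t^2 + 2t + 15)/(5t − 35)

Apply the Euclidean algorithm:
  t^4 + 2t^3 − 10t^2 − 86t − 195 = (−(1/5)t − 1)(−5t^3 + 15t^2 + 75t + 455) + (20t^2 + 80t + 260)
  −5t^3 + 15t^2 + 75t + 455 = (−(1/4)t + 7/4)(20t^2 + 80t + 260) + (0)
Last nonzero remainder: 20t^2 + 80t + 260. Dividing through by 20 gives the monic gcd t^2 + 4t + 13.
Cancel t^2 + 4t + 13 from numerator and denominator to get the reduced form.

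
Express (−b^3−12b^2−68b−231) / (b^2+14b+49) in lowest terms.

Repeated division with remainder:
  −b^3−12b^2−68b−231 = (−b+2)(b^2+14b+49) + (−47b−329)
  b^2+14b+49 = (−(1/47)b−7/47)(−47b−329) + (0)
Last nonzero remainder: −47b−329. Dividing through by −47 gives the monic gcd b+7.
Cancel b+7 from numerator and denominator to get the reduced form.

(−b^2−5b−33)/(b+7)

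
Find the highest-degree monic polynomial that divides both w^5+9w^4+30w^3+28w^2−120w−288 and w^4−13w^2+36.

By polynomial division,
  w^5+9w^4+30w^3+28w^2−120w−288 = (w+9)(w^4−13w^2+36) + (43w^3+145w^2−156w−612)
  w^4−13w^2+36 = ((1/43)w−145/1849)(43w^3+145w^2−156w−612) + ((3696/1849)w^2+(3696/1849)w−22176/1849)
  43w^3+145w^2−156w−612 = ((79507/3696)w+31433/616)((3696/1849)w^2+(3696/1849)w−22176/1849) + (0)
Last nonzero remainder: (3696/1849)w^2+(3696/1849)w−22176/1849. Dividing through by 3696/1849 gives the monic gcd w^2+w−6.

w^2+w−6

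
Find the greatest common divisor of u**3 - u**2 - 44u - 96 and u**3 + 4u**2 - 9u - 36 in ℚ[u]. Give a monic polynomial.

Euclidean algorithm in ℚ[u]:
  u**3 - u**2 - 44u - 96 = (u**3 + 4u**2 - 9u - 36) + (-5u**2 - 35u - 60)
  u**3 + 4u**2 - 9u - 36 = (-(1/5)u + 3/5)(-5u**2 - 35u - 60) + (0)
Last nonzero remainder: -5u**2 - 35u - 60. Dividing through by -5 gives the monic gcd u**2 + 7u + 12.

u**2 + 7u + 12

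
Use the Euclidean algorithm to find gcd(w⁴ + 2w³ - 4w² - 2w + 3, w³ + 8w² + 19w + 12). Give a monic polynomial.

w² + 4w + 3

Apply the Euclidean algorithm:
  w⁴ + 2w³ - 4w² - 2w + 3 = (w - 6)(w³ + 8w² + 19w + 12) + (25w² + 100w + 75)
  w³ + 8w² + 19w + 12 = ((1/25)w + 4/25)(25w² + 100w + 75) + (0)
Last nonzero remainder: 25w² + 100w + 75. Dividing through by 25 gives the monic gcd w² + 4w + 3.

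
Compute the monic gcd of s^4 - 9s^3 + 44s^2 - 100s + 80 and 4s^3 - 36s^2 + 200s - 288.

s - 2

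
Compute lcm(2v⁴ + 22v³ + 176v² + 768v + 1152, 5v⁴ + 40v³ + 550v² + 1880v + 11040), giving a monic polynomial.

Repeated division with remainder:
  2v⁴ + 22v³ + 176v² + 768v + 1152 = (2/5)(5v⁴ + 40v³ + 550v² + 1880v + 11040) + (6v³ - 44v² + 16v - 3264)
  5v⁴ + 40v³ + 550v² + 1880v + 11040 = ((5/6)v + 115/9)(6v³ - 44v² + 16v - 3264) + ((9890/9)v² + (39560/9)v + 158240/3)
  6v³ - 44v² + 16v - 3264 = ((27/4945)v - 306/4945)((9890/9)v² + (39560/9)v + 158240/3) + (0)
Last nonzero remainder: (9890/9)v² + (39560/9)v + 158240/3. Dividing through by 9890/9 gives the monic gcd v² + 4v + 48.
Then lcm(f, g) = f·g / gcd(f, g); expanding and making the result monic gives the answer.

v⁶ + 15v⁵ + 178v⁴ + 1242v³ + 6160v² + 19968v + 26496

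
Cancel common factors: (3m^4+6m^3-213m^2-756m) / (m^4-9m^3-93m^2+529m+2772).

(3m)/(m-11)

Repeated division with remainder:
  3m^4+6m^3-213m^2-756m = (3)(m^4-9m^3-93m^2+529m+2772) + (33m^3+66m^2-2343m-8316)
  m^4-9m^3-93m^2+529m+2772 = ((1/33)m-1/3)(33m^3+66m^2-2343m-8316) + (0)
Last nonzero remainder: 33m^3+66m^2-2343m-8316. Dividing through by 33 gives the monic gcd m^3+2m^2-71m-252.
Cancel m^3+2m^2-71m-252 from numerator and denominator to get the reduced form.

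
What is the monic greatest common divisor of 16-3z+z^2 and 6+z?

By polynomial division,
  z^2-3z+16 = (z-9)(z+6) + (70)
  z+6 = ((1/70)z+3/35)(70) + (0)
The last nonzero remainder is the constant 70, so the polynomials are coprime and gcd = 1.

1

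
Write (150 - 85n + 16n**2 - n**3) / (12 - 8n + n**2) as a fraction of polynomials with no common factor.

Euclidean algorithm in ℚ[n]:
  -n**3 + 16n**2 - 85n + 150 = (-n + 8)(n**2 - 8n + 12) + (-9n + 54)
  n**2 - 8n + 12 = (-(1/9)n + 2/9)(-9n + 54) + (0)
Last nonzero remainder: -9n + 54. Dividing through by -9 gives the monic gcd n - 6.
Cancel n - 6 from numerator and denominator to get the reduced form.

(-25 + 10n - n**2)/(-2 + n)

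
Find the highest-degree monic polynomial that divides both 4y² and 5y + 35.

By polynomial division,
  4y² = ((4/5)y − 28/5)(5y + 35) + (196)
  5y + 35 = ((5/196)y + 5/28)(196) + (0)
The last nonzero remainder is the constant 196, so the polynomials are coprime and gcd = 1.

1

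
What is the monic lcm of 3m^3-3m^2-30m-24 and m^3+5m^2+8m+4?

m^4+m^3-12m^2-28m-16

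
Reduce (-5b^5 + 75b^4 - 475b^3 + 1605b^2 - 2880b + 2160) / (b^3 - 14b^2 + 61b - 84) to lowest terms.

(-5b^3 + 40b^2 - 135b + 180)/(b - 7)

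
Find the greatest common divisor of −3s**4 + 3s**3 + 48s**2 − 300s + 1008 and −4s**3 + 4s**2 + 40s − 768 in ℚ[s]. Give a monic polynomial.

s + 6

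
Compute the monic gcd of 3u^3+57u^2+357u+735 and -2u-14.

Repeated division with remainder:
  3u^3+57u^2+357u+735 = (-(3/2)u^2-18u-105/2)(-2u-14) + (0)
Last nonzero remainder: -2u-14. Dividing through by -2 gives the monic gcd u+7.

u+7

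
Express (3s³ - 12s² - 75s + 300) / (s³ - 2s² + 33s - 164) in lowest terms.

Euclidean algorithm in ℚ[s]:
  3s³ - 12s² - 75s + 300 = (3)(s³ - 2s² + 33s - 164) + (-6s² - 174s + 792)
  s³ - 2s² + 33s - 164 = (-(1/6)s + 31/6)(-6s² - 174s + 792) + (1064s - 4256)
  -6s² - 174s + 792 = (-(3/532)s - 99/532)(1064s - 4256) + (0)
Last nonzero remainder: 1064s - 4256. Dividing through by 1064 gives the monic gcd s - 4.
Cancel s - 4 from numerator and denominator to get the reduced form.

(3s² - 75)/(s² + 2s + 41)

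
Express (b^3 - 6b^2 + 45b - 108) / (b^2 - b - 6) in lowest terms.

(b^2 - 3b + 36)/(b + 2)

Repeated division with remainder:
  b^3 - 6b^2 + 45b - 108 = (b - 5)(b^2 - b - 6) + (46b - 138)
  b^2 - b - 6 = ((1/46)b + 1/23)(46b - 138) + (0)
Last nonzero remainder: 46b - 138. Dividing through by 46 gives the monic gcd b - 3.
Cancel b - 3 from numerator and denominator to get the reduced form.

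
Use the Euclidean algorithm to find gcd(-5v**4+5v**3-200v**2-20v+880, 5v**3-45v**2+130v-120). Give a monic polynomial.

v-2

Repeated division with remainder:
  -5v**4+5v**3-200v**2-20v+880 = (-v-8)(5v**3-45v**2+130v-120) + (-430v**2+900v-80)
  5v**3-45v**2+130v-120 = (-(1/86)v+297/3698)(-430v**2+900v-80) + ((105000/1849)v-210000/1849)
  -430v**2+900v-80 = (-(79507/10500)v+1849/2625)((105000/1849)v-210000/1849) + (0)
Last nonzero remainder: (105000/1849)v-210000/1849. Dividing through by 105000/1849 gives the monic gcd v-2.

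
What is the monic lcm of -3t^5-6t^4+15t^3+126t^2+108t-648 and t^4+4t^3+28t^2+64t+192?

Apply the Euclidean algorithm:
  -3t^5-6t^4+15t^3+126t^2+108t-648 = (-3t+6)(t^4+4t^3+28t^2+64t+192) + (75t^3+150t^2+300t-1800)
  t^4+4t^3+28t^2+64t+192 = ((1/75)t+2/75)(75t^3+150t^2+300t-1800) + (20t^2+80t+240)
  75t^3+150t^2+300t-1800 = ((15/4)t-15/2)(20t^2+80t+240) + (0)
Last nonzero remainder: 20t^2+80t+240. Dividing through by 20 gives the monic gcd t^2+4t+12.
Then lcm(f, g) = f·g / gcd(f, g); expanding and making the result monic gives the answer.

t^7+2t^6+11t^5-10t^4-116t^3-456t^2-576t+3456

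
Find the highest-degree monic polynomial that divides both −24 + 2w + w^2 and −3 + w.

1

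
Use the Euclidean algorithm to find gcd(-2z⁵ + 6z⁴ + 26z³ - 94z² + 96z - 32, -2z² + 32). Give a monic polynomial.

Repeated division with remainder:
  -2z⁵ + 6z⁴ + 26z³ - 94z² + 96z - 32 = (z³ - 3z² + 3z - 1)(-2z² + 32) + (0)
Last nonzero remainder: -2z² + 32. Dividing through by -2 gives the monic gcd z² - 16.

z² - 16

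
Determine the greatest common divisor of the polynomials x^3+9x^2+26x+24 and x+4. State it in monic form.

Euclidean algorithm in ℚ[x]:
  x^3+9x^2+26x+24 = (x^2+5x+6)(x+4) + (0)
The last nonzero remainder x+4 is already monic.

x+4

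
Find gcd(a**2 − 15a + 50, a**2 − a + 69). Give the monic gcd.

Apply the Euclidean algorithm:
  a**2 − 15a + 50 = (a**2 − a + 69) + (−14a − 19)
  a**2 − a + 69 = (−(1/14)a + 33/196)(−14a − 19) + (14151/196)
  −14a − 19 = (−(2744/14151)a − 3724/14151)(14151/196) + (0)
The last nonzero remainder is the constant 14151/196, so the polynomials are coprime and gcd = 1.

1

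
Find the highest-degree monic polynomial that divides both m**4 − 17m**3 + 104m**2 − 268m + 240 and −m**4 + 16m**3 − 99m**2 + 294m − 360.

Euclidean algorithm in ℚ[m]:
  m**4 − 17m**3 + 104m**2 − 268m + 240 = (−1)(−m**4 + 16m**3 − 99m**2 + 294m − 360) + (−m**3 + 5m**2 + 26m − 120)
  −m**4 + 16m**3 − 99m**2 + 294m − 360 = (m − 11)(−m**3 + 5m**2 + 26m − 120) + (−70m**2 + 700m − 1680)
  −m**3 + 5m**2 + 26m − 120 = ((1/70)m + 1/14)(−70m**2 + 700m − 1680) + (0)
Last nonzero remainder: −70m**2 + 700m − 1680. Dividing through by −70 gives the monic gcd m**2 − 10m + 24.

m**2 − 10m + 24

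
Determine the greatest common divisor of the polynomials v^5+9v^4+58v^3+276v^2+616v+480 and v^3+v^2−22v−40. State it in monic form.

Euclidean algorithm in ℚ[v]:
  v^5+9v^4+58v^3+276v^2+616v+480 = (v^2+8v+72)(v^3+v^2−22v−40) + (420v^2+2520v+3360)
  v^3+v^2−22v−40 = ((1/420)v−1/84)(420v^2+2520v+3360) + (0)
Last nonzero remainder: 420v^2+2520v+3360. Dividing through by 420 gives the monic gcd v^2+6v+8.

v^2+6v+8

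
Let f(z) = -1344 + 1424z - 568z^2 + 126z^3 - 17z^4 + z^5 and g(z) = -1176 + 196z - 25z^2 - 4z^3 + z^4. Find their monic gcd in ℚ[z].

-168 + 52z - 11z^2 + z^3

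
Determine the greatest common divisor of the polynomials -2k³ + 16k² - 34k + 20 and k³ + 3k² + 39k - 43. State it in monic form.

k - 1

Apply the Euclidean algorithm:
  -2k³ + 16k² - 34k + 20 = (-2)(k³ + 3k² + 39k - 43) + (22k² + 44k - 66)
  k³ + 3k² + 39k - 43 = ((1/22)k + 1/22)(22k² + 44k - 66) + (40k - 40)
  22k² + 44k - 66 = ((11/20)k + 33/20)(40k - 40) + (0)
Last nonzero remainder: 40k - 40. Dividing through by 40 gives the monic gcd k - 1.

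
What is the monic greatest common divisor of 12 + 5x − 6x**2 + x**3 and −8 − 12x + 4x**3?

1 + x

Repeated division with remainder:
  x**3 − 6x**2 + 5x + 12 = (1/4)(4x**3 − 12x − 8) + (−6x**2 + 8x + 14)
  4x**3 − 12x − 8 = (−(2/3)x − 8/9)(−6x**2 + 8x + 14) + ((40/9)x + 40/9)
  −6x**2 + 8x + 14 = (−(27/20)x + 63/20)((40/9)x + 40/9) + (0)
Last nonzero remainder: (40/9)x + 40/9. Dividing through by 40/9 gives the monic gcd x + 1.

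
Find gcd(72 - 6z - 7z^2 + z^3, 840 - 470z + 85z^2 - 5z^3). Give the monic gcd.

By polynomial division,
  z^3 - 7z^2 - 6z + 72 = (-1/5)(-5z^3 + 85z^2 - 470z + 840) + (10z^2 - 100z + 240)
  -5z^3 + 85z^2 - 470z + 840 = (-(1/2)z + 7/2)(10z^2 - 100z + 240) + (0)
Last nonzero remainder: 10z^2 - 100z + 240. Dividing through by 10 gives the monic gcd z^2 - 10z + 24.

24 - 10z + z^2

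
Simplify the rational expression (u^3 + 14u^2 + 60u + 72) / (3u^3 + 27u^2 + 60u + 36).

Euclidean algorithm in ℚ[u]:
  u^3 + 14u^2 + 60u + 72 = (1/3)(3u^3 + 27u^2 + 60u + 36) + (5u^2 + 40u + 60)
  3u^3 + 27u^2 + 60u + 36 = ((3/5)u + 3/5)(5u^2 + 40u + 60) + (0)
Last nonzero remainder: 5u^2 + 40u + 60. Dividing through by 5 gives the monic gcd u^2 + 8u + 12.
Cancel u^2 + 8u + 12 from numerator and denominator to get the reduced form.

(u + 6)/(3u + 3)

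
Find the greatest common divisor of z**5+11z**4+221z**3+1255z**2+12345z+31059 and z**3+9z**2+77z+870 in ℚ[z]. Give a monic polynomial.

z**2−z+87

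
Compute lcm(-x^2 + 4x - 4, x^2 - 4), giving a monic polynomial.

Euclidean algorithm in ℚ[x]:
  -x^2 + 4x - 4 = (-1)(x^2 - 4) + (4x - 8)
  x^2 - 4 = ((1/4)x + 1/2)(4x - 8) + (0)
Last nonzero remainder: 4x - 8. Dividing through by 4 gives the monic gcd x - 2.
Then lcm(f, g) = f·g / gcd(f, g); expanding and making the result monic gives the answer.

x^3 - 2x^2 - 4x + 8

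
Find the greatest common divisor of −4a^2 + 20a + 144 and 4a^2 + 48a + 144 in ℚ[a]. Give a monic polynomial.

Repeated division with remainder:
  −4a^2 + 20a + 144 = (−1)(4a^2 + 48a + 144) + (68a + 288)
  4a^2 + 48a + 144 = ((1/17)a + 132/289)(68a + 288) + (3600/289)
  68a + 288 = ((4913/900)a + 578/25)(3600/289) + (0)
The last nonzero remainder is the constant 3600/289, so the polynomials are coprime and gcd = 1.

1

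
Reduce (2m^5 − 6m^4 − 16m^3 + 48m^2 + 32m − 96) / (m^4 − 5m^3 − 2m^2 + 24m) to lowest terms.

Apply the Euclidean algorithm:
  2m^5 − 6m^4 − 16m^3 + 48m^2 + 32m − 96 = (2m + 4)(m^4 − 5m^3 − 2m^2 + 24m) + (8m^3 + 8m^2 − 64m − 96)
  m^4 − 5m^3 − 2m^2 + 24m = ((1/8)m − 3/4)(8m^3 + 8m^2 − 64m − 96) + (12m^2 − 12m − 72)
  8m^3 + 8m^2 − 64m − 96 = ((2/3)m + 4/3)(12m^2 − 12m − 72) + (0)
Last nonzero remainder: 12m^2 − 12m − 72. Dividing through by 12 gives the monic gcd m^2 − m − 6.
Cancel m^2 − m − 6 from numerator and denominator to get the reduced form.

(2m^3 − 4m^2 − 8m + 16)/(m^2 − 4m)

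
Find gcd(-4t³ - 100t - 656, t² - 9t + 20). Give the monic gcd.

Repeated division with remainder:
  -4t³ - 100t - 656 = (-4t - 36)(t² - 9t + 20) + (-344t + 64)
  t² - 9t + 20 = (-(1/344)t + 379/14792)(-344t + 64) + (33948/1849)
  -344t + 64 = (-(159014/8487)t + 29584/8487)(33948/1849) + (0)
The last nonzero remainder is the constant 33948/1849, so the polynomials are coprime and gcd = 1.

1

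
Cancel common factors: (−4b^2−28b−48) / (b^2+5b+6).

(−4b−16)/(b+2)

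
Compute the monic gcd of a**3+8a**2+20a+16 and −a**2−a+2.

a+2

Repeated division with remainder:
  a**3+8a**2+20a+16 = (−a−7)(−a**2−a+2) + (15a+30)
  −a**2−a+2 = (−(1/15)a+1/15)(15a+30) + (0)
Last nonzero remainder: 15a+30. Dividing through by 15 gives the monic gcd a+2.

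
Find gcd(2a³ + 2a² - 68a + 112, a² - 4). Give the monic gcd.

Euclidean algorithm in ℚ[a]:
  2a³ + 2a² - 68a + 112 = (2a + 2)(a² - 4) + (-60a + 120)
  a² - 4 = (-(1/60)a - 1/30)(-60a + 120) + (0)
Last nonzero remainder: -60a + 120. Dividing through by -60 gives the monic gcd a - 2.

a - 2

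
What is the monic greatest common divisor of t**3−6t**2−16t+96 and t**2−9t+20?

t−4

Apply the Euclidean algorithm:
  t**3−6t**2−16t+96 = (t+3)(t**2−9t+20) + (−9t+36)
  t**2−9t+20 = (−(1/9)t+5/9)(−9t+36) + (0)
Last nonzero remainder: −9t+36. Dividing through by −9 gives the monic gcd t−4.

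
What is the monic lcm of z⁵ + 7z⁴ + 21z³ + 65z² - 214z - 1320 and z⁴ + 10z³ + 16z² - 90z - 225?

Euclidean algorithm in ℚ[z]:
  z⁵ + 7z⁴ + 21z³ + 65z² - 214z - 1320 = (z - 3)(z⁴ + 10z³ + 16z² - 90z - 225) + (35z³ + 203z² - 259z - 1995)
  z⁴ + 10z³ + 16z² - 90z - 225 = ((1/35)z + 3/25)(35z³ + 203z² - 259z - 1995) + (-(24/25)z² - (48/25)z + 72/5)
  35z³ + 203z² - 259z - 1995 = (-(875/24)z - 3325/24)(-(24/25)z² - (48/25)z + 72/5) + (0)
Last nonzero remainder: -(24/25)z² - (48/25)z + 72/5. Dividing through by -24/25 gives the monic gcd z² + 2z - 15.
Then lcm(f, g) = f·g / gcd(f, g); expanding and making the result monic gives the answer.

z⁷ + 15z⁶ + 92z⁵ + 338z⁴ + 621z³ - 2057z² - 13770z - 19800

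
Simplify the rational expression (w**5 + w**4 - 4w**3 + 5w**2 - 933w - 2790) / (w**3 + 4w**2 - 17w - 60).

Apply the Euclidean algorithm:
  w**5 + w**4 - 4w**3 + 5w**2 - 933w - 2790 = (w**2 - 3w + 25)(w**3 + 4w**2 - 17w - 60) + (-86w**2 - 688w - 1290)
  w**3 + 4w**2 - 17w - 60 = (-(1/86)w + 2/43)(-86w**2 - 688w - 1290) + (0)
Last nonzero remainder: -86w**2 - 688w - 1290. Dividing through by -86 gives the monic gcd w**2 + 8w + 15.
Cancel w**2 + 8w + 15 from numerator and denominator to get the reduced form.

(w**3 - 7w**2 + 37w - 186)/(w - 4)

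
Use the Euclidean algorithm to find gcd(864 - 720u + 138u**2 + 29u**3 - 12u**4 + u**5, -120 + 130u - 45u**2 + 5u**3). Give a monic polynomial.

Euclidean algorithm in ℚ[u]:
  u**5 - 12u**4 + 29u**3 + 138u**2 - 720u + 864 = ((1/5)u**2 - (3/5)u - 24/5)(5u**3 - 45u**2 + 130u - 120) + (24u**2 - 168u + 288)
  5u**3 - 45u**2 + 130u - 120 = ((5/24)u - 5/12)(24u**2 - 168u + 288) + (0)
Last nonzero remainder: 24u**2 - 168u + 288. Dividing through by 24 gives the monic gcd u**2 - 7u + 12.

12 - 7u + u**2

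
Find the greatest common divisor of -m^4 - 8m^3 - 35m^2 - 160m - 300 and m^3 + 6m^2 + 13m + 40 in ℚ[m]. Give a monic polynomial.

By polynomial division,
  -m^4 - 8m^3 - 35m^2 - 160m - 300 = (-m - 2)(m^3 + 6m^2 + 13m + 40) + (-10m^2 - 94m - 220)
  m^3 + 6m^2 + 13m + 40 = (-(1/10)m + 17/50)(-10m^2 - 94m - 220) + ((574/25)m + 574/5)
  -10m^2 - 94m - 220 = (-(125/287)m - 550/287)((574/25)m + 574/5) + (0)
Last nonzero remainder: (574/25)m + 574/5. Dividing through by 574/25 gives the monic gcd m + 5.

m + 5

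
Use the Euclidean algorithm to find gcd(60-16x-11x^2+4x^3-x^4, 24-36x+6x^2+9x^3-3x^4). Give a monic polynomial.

-4+x^2

Repeated division with remainder:
  -x^4+4x^3-11x^2-16x+60 = (1/3)(-3x^4+9x^3+6x^2-36x+24) + (x^3-13x^2-4x+52)
  -3x^4+9x^3+6x^2-36x+24 = (-3x-30)(x^3-13x^2-4x+52) + (-396x^2+1584)
  x^3-13x^2-4x+52 = (-(1/396)x+13/396)(-396x^2+1584) + (0)
Last nonzero remainder: -396x^2+1584. Dividing through by -396 gives the monic gcd x^2-4.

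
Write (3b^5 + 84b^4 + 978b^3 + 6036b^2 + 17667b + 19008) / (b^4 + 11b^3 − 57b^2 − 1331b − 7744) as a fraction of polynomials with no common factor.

(3b^2 + 18b + 27)/(b − 11)

By polynomial division,
  3b^5 + 84b^4 + 978b^3 + 6036b^2 + 17667b + 19008 = (3b + 51)(b^4 + 11b^3 − 57b^2 − 1331b − 7744) + (588b^3 + 12936b^2 + 108780b + 413952)
  b^4 + 11b^3 − 57b^2 − 1331b − 7744 = ((1/588)b − 11/588)(588b^3 + 12936b^2 + 108780b + 413952) + (0)
Last nonzero remainder: 588b^3 + 12936b^2 + 108780b + 413952. Dividing through by 588 gives the monic gcd b^3 + 22b^2 + 185b + 704.
Cancel b^3 + 22b^2 + 185b + 704 from numerator and denominator to get the reduced form.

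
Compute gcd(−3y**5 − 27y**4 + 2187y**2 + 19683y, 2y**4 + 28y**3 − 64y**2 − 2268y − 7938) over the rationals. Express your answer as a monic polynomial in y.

Euclidean algorithm in ℚ[y]:
  −3y**5 − 27y**4 + 2187y**2 + 19683y = (−(3/2)y + 15/2)(2y**4 + 28y**3 − 64y**2 − 2268y − 7938) + (−306y**3 − 735y**2 + 24786y + 59535)
  2y**4 + 28y**3 − 64y**2 − 2268y − 7938 = (−(1/153)y − 1183/15606)(−306y**3 − 735y**2 + 24786y + 59535) + ((219961/5202)y**2 − 1979649/578)
  −306y**3 − 735y**2 + 24786y + 59535 = (−(1591812/219961)y − 78030/4489)((219961/5202)y**2 − 1979649/578) + (0)
Last nonzero remainder: (219961/5202)y**2 − 1979649/578. Dividing through by 219961/5202 gives the monic gcd y**2 − 81.

y**2 − 81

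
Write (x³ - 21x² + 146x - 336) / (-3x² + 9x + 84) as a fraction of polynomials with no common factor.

Repeated division with remainder:
  x³ - 21x² + 146x - 336 = (-(1/3)x + 6)(-3x² + 9x + 84) + (120x - 840)
  -3x² + 9x + 84 = (-(1/40)x - 1/10)(120x - 840) + (0)
Last nonzero remainder: 120x - 840. Dividing through by 120 gives the monic gcd x - 7.
Cancel x - 7 from numerator and denominator to get the reduced form.

(-x² + 14x - 48)/(3x + 12)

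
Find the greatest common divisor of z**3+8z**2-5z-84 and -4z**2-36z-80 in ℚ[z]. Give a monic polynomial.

z+4

By polynomial division,
  z**3+8z**2-5z-84 = (-(1/4)z+1/4)(-4z**2-36z-80) + (-16z-64)
  -4z**2-36z-80 = ((1/4)z+5/4)(-16z-64) + (0)
Last nonzero remainder: -16z-64. Dividing through by -16 gives the monic gcd z+4.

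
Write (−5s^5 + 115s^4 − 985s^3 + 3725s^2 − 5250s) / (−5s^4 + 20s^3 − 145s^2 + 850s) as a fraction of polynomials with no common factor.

Euclidean algorithm in ℚ[s]:
  −5s^5 + 115s^4 − 985s^3 + 3725s^2 − 5250s = (s − 19)(−5s^4 + 20s^3 − 145s^2 + 850s) + (−460s^3 + 120s^2 + 10900s)
  −5s^4 + 20s^3 − 145s^2 + 850s = ((1/92)s − 43/1058)(−460s^3 + 120s^2 + 10900s) + (−(136800/529)s^2 + (684000/529)s)
  −460s^3 + 120s^2 + 10900s = ((12167/6840)s + 57661/6840)(−(136800/529)s^2 + (684000/529)s) + (0)
Last nonzero remainder: −(136800/529)s^2 + (684000/529)s. Dividing through by −136800/529 gives the monic gcd s^2 − 5s.
Cancel s^2 − 5s from numerator and denominator to get the reduced form.

(s^3 − 18s^2 + 107s − 210)/(s^2 + s + 34)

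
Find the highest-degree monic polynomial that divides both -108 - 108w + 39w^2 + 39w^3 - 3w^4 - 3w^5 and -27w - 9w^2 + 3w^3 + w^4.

-9 + w^2

Euclidean algorithm in ℚ[w]:
  -3w^5 - 3w^4 + 39w^3 + 39w^2 - 108w - 108 = (-3w + 6)(w^4 + 3w^3 - 9w^2 - 27w) + (-6w^3 + 12w^2 + 54w - 108)
  w^4 + 3w^3 - 9w^2 - 27w = (-(1/6)w - 5/6)(-6w^3 + 12w^2 + 54w - 108) + (10w^2 - 90)
  -6w^3 + 12w^2 + 54w - 108 = (-(3/5)w + 6/5)(10w^2 - 90) + (0)
Last nonzero remainder: 10w^2 - 90. Dividing through by 10 gives the monic gcd w^2 - 9.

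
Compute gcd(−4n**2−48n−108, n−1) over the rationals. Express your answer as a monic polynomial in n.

1

Euclidean algorithm in ℚ[n]:
  −4n**2−48n−108 = (−4n−52)(n−1) + (−160)
  n−1 = (−(1/160)n+1/160)(−160) + (0)
The last nonzero remainder is the constant −160, so the polynomials are coprime and gcd = 1.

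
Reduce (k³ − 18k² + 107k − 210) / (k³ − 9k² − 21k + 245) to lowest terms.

Euclidean algorithm in ℚ[k]:
  k³ − 18k² + 107k − 210 = (k³ − 9k² − 21k + 245) + (−9k² + 128k − 455)
  k³ − 9k² − 21k + 245 = (−(1/9)k − 47/81)(−9k² + 128k − 455) + ((220/81)k − 1540/81)
  −9k² + 128k − 455 = (−(729/220)k + 1053/44)((220/81)k − 1540/81) + (0)
Last nonzero remainder: (220/81)k − 1540/81. Dividing through by 220/81 gives the monic gcd k − 7.
Cancel k − 7 from numerator and denominator to get the reduced form.

(k² − 11k + 30)/(k² − 2k − 35)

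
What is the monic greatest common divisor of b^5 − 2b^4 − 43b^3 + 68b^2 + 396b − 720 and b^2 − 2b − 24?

b^2 − 2b − 24

Euclidean algorithm in ℚ[b]:
  b^5 − 2b^4 − 43b^3 + 68b^2 + 396b − 720 = (b^3 − 19b + 30)(b^2 − 2b − 24) + (0)
The last nonzero remainder b^2 − 2b − 24 is already monic.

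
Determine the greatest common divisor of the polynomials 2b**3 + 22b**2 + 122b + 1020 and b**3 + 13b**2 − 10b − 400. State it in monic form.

By polynomial division,
  2b**3 + 22b**2 + 122b + 1020 = (2)(b**3 + 13b**2 − 10b − 400) + (−4b**2 + 142b + 1820)
  b**3 + 13b**2 − 10b − 400 = (−(1/4)b − 97/8)(−4b**2 + 142b + 1820) + ((8667/4)b + 43335/2)
  −4b**2 + 142b + 1820 = (−(16/8667)b + 728/8667)((8667/4)b + 43335/2) + (0)
Last nonzero remainder: (8667/4)b + 43335/2. Dividing through by 8667/4 gives the monic gcd b + 10.

b + 10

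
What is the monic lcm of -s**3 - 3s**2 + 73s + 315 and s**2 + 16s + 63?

s**4 + 12s**3 - 46s**2 - 972s - 2835

By polynomial division,
  -s**3 - 3s**2 + 73s + 315 = (-s + 13)(s**2 + 16s + 63) + (-72s - 504)
  s**2 + 16s + 63 = (-(1/72)s - 1/8)(-72s - 504) + (0)
Last nonzero remainder: -72s - 504. Dividing through by -72 gives the monic gcd s + 7.
Then lcm(f, g) = f·g / gcd(f, g); expanding and making the result monic gives the answer.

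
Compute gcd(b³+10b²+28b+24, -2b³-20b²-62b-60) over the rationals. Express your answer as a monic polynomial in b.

Repeated division with remainder:
  b³+10b²+28b+24 = (-1/2)(-2b³-20b²-62b-60) + (-3b-6)
  -2b³-20b²-62b-60 = ((2/3)b²+(16/3)b+10)(-3b-6) + (0)
Last nonzero remainder: -3b-6. Dividing through by -3 gives the monic gcd b+2.

b+2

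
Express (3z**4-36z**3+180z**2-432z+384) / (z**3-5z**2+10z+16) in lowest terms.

(3z**2-18z+24)/(z+1)

By polynomial division,
  3z**4-36z**3+180z**2-432z+384 = (3z-21)(z**3-5z**2+10z+16) + (45z**2-270z+720)
  z**3-5z**2+10z+16 = ((1/45)z+1/45)(45z**2-270z+720) + (0)
Last nonzero remainder: 45z**2-270z+720. Dividing through by 45 gives the monic gcd z**2-6z+16.
Cancel z**2-6z+16 from numerator and denominator to get the reduced form.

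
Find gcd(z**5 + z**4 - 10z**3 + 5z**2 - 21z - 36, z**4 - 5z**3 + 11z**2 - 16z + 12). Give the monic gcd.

z**2 - z + 3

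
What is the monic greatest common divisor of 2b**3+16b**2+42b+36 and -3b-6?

Euclidean algorithm in ℚ[b]:
  2b**3+16b**2+42b+36 = (-(2/3)b**2-4b-6)(-3b-6) + (0)
Last nonzero remainder: -3b-6. Dividing through by -3 gives the monic gcd b+2.

b+2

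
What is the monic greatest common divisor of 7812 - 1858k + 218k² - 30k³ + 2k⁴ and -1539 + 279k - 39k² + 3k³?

Apply the Euclidean algorithm:
  2k⁴ - 30k³ + 218k² - 1858k + 7812 = ((2/3)k - 4/3)(3k³ - 39k² + 279k - 1539) + (-20k² - 460k + 5760)
  3k³ - 39k² + 279k - 1539 = (-(3/20)k + 27/5)(-20k² - 460k + 5760) + (3627k - 32643)
  -20k² - 460k + 5760 = (-(20/3627)k - 640/3627)(3627k - 32643) + (0)
Last nonzero remainder: 3627k - 32643. Dividing through by 3627 gives the monic gcd k - 9.

-9 + k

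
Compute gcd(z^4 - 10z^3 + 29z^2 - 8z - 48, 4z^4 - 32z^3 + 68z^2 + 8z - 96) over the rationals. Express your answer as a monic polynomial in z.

Euclidean algorithm in ℚ[z]:
  z^4 - 10z^3 + 29z^2 - 8z - 48 = (1/4)(4z^4 - 32z^3 + 68z^2 + 8z - 96) + (-2z^3 + 12z^2 - 10z - 24)
  4z^4 - 32z^3 + 68z^2 + 8z - 96 = (-2z + 4)(-2z^3 + 12z^2 - 10z - 24) + (0)
Last nonzero remainder: -2z^3 + 12z^2 - 10z - 24. Dividing through by -2 gives the monic gcd z^3 - 6z^2 + 5z + 12.

z^3 - 6z^2 + 5z + 12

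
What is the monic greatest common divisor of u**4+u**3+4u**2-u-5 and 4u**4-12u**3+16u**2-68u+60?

u**3+4u-5

Euclidean algorithm in ℚ[u]:
  u**4+u**3+4u**2-u-5 = (1/4)(4u**4-12u**3+16u**2-68u+60) + (4u**3+16u-20)
  4u**4-12u**3+16u**2-68u+60 = (u-3)(4u**3+16u-20) + (0)
Last nonzero remainder: 4u**3+16u-20. Dividing through by 4 gives the monic gcd u**3+4u-5.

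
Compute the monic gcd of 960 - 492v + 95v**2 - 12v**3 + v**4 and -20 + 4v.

-5 + v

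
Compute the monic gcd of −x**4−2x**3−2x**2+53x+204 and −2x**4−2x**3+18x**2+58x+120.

x**2−x−12

Apply the Euclidean algorithm:
  −x**4−2x**3−2x**2+53x+204 = (1/2)(−2x**4−2x**3+18x**2+58x+120) + (−x**3−11x**2+24x+144)
  −2x**4−2x**3+18x**2+58x+120 = (2x−20)(−x**3−11x**2+24x+144) + (−250x**2+250x+3000)
  −x**3−11x**2+24x+144 = ((1/250)x+6/125)(−250x**2+250x+3000) + (0)
Last nonzero remainder: −250x**2+250x+3000. Dividing through by −250 gives the monic gcd x**2−x−12.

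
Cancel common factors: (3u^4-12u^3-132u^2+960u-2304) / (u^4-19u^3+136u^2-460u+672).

(3u+24)/(u-7)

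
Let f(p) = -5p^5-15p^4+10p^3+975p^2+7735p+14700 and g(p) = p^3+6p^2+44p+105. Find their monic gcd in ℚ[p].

p^3+6p^2+44p+105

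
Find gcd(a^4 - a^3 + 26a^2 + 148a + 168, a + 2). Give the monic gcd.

a + 2

By polynomial division,
  a^4 - a^3 + 26a^2 + 148a + 168 = (a^3 - 3a^2 + 32a + 84)(a + 2) + (0)
The last nonzero remainder a + 2 is already monic.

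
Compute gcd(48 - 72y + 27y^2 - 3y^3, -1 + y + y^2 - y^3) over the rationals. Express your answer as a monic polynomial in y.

-1 + y

By polynomial division,
  -3y^3 + 27y^2 - 72y + 48 = (3)(-y^3 + y^2 + y - 1) + (24y^2 - 75y + 51)
  -y^3 + y^2 + y - 1 = (-(1/24)y - 17/192)(24y^2 - 75y + 51) + (-(225/64)y + 225/64)
  24y^2 - 75y + 51 = (-(512/75)y + 1088/75)(-(225/64)y + 225/64) + (0)
Last nonzero remainder: -(225/64)y + 225/64. Dividing through by -225/64 gives the monic gcd y - 1.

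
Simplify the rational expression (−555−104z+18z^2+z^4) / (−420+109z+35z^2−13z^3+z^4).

(37+2z+z^2)/(28−11z+z^2)

Euclidean algorithm in ℚ[z]:
  z^4+18z^2−104z−555 = (z^4−13z^3+35z^2+109z−420) + (13z^3−17z^2−213z−135)
  z^4−13z^3+35z^2+109z−420 = ((1/13)z−152/169)(13z^3−17z^2−213z−135) + ((6100/169)z^2−(12200/169)z−91500/169)
  13z^3−17z^2−213z−135 = ((2197/6100)z+1521/6100)((6100/169)z^2−(12200/169)z−91500/169) + (0)
Last nonzero remainder: (6100/169)z^2−(12200/169)z−91500/169. Dividing through by 6100/169 gives the monic gcd z^2−2z−15.
Cancel z^2−2z−15 from numerator and denominator to get the reduced form.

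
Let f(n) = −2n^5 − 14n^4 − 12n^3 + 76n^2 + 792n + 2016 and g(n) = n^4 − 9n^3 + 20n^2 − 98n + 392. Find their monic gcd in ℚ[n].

Repeated division with remainder:
  −2n^5 − 14n^4 − 12n^3 + 76n^2 + 792n + 2016 = (−2n − 32)(n^4 − 9n^3 + 20n^2 − 98n + 392) + (−260n^3 + 520n^2 − 1560n + 14560)
  n^4 − 9n^3 + 20n^2 − 98n + 392 = (−(1/260)n + 7/260)(−260n^3 + 520n^2 − 1560n + 14560) + (0)
Last nonzero remainder: −260n^3 + 520n^2 − 1560n + 14560. Dividing through by −260 gives the monic gcd n^3 − 2n^2 + 6n − 56.

n^3 − 2n^2 + 6n − 56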